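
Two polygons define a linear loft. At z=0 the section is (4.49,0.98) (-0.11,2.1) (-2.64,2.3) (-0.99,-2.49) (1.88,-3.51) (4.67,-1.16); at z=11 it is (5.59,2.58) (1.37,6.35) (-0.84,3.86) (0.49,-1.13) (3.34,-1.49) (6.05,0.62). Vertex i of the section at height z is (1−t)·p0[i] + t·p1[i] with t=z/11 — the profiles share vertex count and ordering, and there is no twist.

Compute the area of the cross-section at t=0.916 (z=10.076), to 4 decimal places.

Cross-section at t=0.916: each vertex is (1-t)·p0[i] + t·p1[i].
  v1: (1-0.916)·(4.49,0.98) + 0.916·(5.59,2.58) = (5.4976,2.4456)
  v2: (1-0.916)·(-0.11,2.1) + 0.916·(1.37,6.35) = (1.2457,5.9930)
  v3: (1-0.916)·(-2.64,2.3) + 0.916·(-0.84,3.86) = (-0.9912,3.7290)
  v4: (1-0.916)·(-0.99,-2.49) + 0.916·(0.49,-1.13) = (0.3657,-1.2442)
  v5: (1-0.916)·(1.88,-3.51) + 0.916·(3.34,-1.49) = (3.2174,-1.6597)
  v6: (1-0.916)·(4.67,-1.16) + 0.916·(6.05,0.62) = (5.9341,0.4705)
Shoelace sum Σ(x_i·y_{i+1} − x_{i+1}·y_i):
  i=1: 5.4976·5.9930 − 1.2457·2.4456 = +29.9007 (running +29.9007)
  i=2: 1.2457·3.7290 − -0.9912·5.9930 = +10.5854 (running +40.4860)
  i=3: -0.9912·-1.2442 − 0.3657·3.7290 = -0.1303 (running +40.3557)
  i=4: 0.3657·-1.6597 − 3.2174·-1.2442 = +3.3963 (running +43.7520)
  i=5: 3.2174·0.4705 − 5.9341·-1.6597 = +11.3624 (running +55.1144)
  i=6: 5.9341·2.4456 − 5.4976·0.4705 = +11.9259 (running +67.0402)
Area = |Σ|/2 = |67.0402|/2 = 33.5201

Area at t=0.916: 33.5201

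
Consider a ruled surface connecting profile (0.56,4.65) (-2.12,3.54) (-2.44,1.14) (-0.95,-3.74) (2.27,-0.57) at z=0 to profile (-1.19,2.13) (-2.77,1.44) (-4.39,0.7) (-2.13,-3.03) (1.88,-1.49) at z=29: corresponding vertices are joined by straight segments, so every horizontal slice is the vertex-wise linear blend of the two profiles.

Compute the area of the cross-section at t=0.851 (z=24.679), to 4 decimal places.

Area at t=0.851: 18.4396

Cross-section at t=0.851: each vertex is (1-t)·p0[i] + t·p1[i].
  v1: (1-0.851)·(0.56,4.65) + 0.851·(-1.19,2.13) = (-0.9292,2.5055)
  v2: (1-0.851)·(-2.12,3.54) + 0.851·(-2.77,1.44) = (-2.6731,1.7529)
  v3: (1-0.851)·(-2.44,1.14) + 0.851·(-4.39,0.7) = (-4.0994,0.7656)
  v4: (1-0.851)·(-0.95,-3.74) + 0.851·(-2.13,-3.03) = (-1.9542,-3.1358)
  v5: (1-0.851)·(2.27,-0.57) + 0.851·(1.88,-1.49) = (1.9381,-1.3529)
Shoelace sum Σ(x_i·y_{i+1} − x_{i+1}·y_i):
  i=1: -0.9292·1.7529 − -2.6731·2.5055 = +5.0686 (running +5.0686)
  i=2: -2.6731·0.7656 − -4.0994·1.7529 = +5.1395 (running +10.2081)
  i=3: -4.0994·-3.1358 − -1.9542·0.7656 = +14.3511 (running +24.5592)
  i=4: -1.9542·-1.3529 − 1.9381·-3.1358 = +8.7214 (running +33.2805)
  i=5: 1.9381·2.5055 − -0.9292·-1.3529 = +3.5987 (running +36.8792)
Area = |Σ|/2 = |36.8792|/2 = 18.4396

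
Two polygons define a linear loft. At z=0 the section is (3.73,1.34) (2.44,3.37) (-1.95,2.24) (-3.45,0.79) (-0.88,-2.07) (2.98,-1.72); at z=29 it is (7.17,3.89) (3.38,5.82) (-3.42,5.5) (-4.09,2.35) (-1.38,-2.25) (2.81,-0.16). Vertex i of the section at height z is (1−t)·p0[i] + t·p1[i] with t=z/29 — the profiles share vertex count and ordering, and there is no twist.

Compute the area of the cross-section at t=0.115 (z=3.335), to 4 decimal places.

Cross-section at t=0.115: each vertex is (1-t)·p0[i] + t·p1[i].
  v1: (1-0.115)·(3.73,1.34) + 0.115·(7.17,3.89) = (4.1256,1.6333)
  v2: (1-0.115)·(2.44,3.37) + 0.115·(3.38,5.82) = (2.5481,3.6518)
  v3: (1-0.115)·(-1.95,2.24) + 0.115·(-3.42,5.5) = (-2.1190,2.6149)
  v4: (1-0.115)·(-3.45,0.79) + 0.115·(-4.09,2.35) = (-3.5236,0.9694)
  v5: (1-0.115)·(-0.88,-2.07) + 0.115·(-1.38,-2.25) = (-0.9375,-2.0907)
  v6: (1-0.115)·(2.98,-1.72) + 0.115·(2.81,-0.16) = (2.9605,-1.5406)
Shoelace sum Σ(x_i·y_{i+1} − x_{i+1}·y_i):
  i=1: 4.1256·3.6518 − 2.5481·1.6333 = +10.9040 (running +10.9040)
  i=2: 2.5481·2.6149 − -2.1190·3.6518 = +14.4013 (running +25.3052)
  i=3: -2.1190·0.9694 − -3.5236·2.6149 = +7.1597 (running +32.4649)
  i=4: -3.5236·-2.0907 − -0.9375·0.9694 = +8.2756 (running +40.7405)
  i=5: -0.9375·-1.5406 − 2.9605·-2.0907 = +7.6337 (running +48.3742)
  i=6: 2.9605·1.6333 − 4.1256·-1.5406 = +11.1911 (running +59.5653)
Area = |Σ|/2 = |59.5653|/2 = 29.7826

Area at t=0.115: 29.7826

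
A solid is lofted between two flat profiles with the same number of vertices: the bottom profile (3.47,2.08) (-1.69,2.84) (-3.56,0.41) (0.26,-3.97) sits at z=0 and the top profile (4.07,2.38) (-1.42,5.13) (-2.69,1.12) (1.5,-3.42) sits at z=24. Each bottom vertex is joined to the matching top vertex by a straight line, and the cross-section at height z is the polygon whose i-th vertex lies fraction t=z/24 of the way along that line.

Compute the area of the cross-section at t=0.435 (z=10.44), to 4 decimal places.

Area at t=0.435: 27.9223

Cross-section at t=0.435: each vertex is (1-t)·p0[i] + t·p1[i].
  v1: (1-0.435)·(3.47,2.08) + 0.435·(4.07,2.38) = (3.7310,2.2105)
  v2: (1-0.435)·(-1.69,2.84) + 0.435·(-1.42,5.13) = (-1.5725,3.8361)
  v3: (1-0.435)·(-3.56,0.41) + 0.435·(-2.69,1.12) = (-3.1815,0.7188)
  v4: (1-0.435)·(0.26,-3.97) + 0.435·(1.5,-3.42) = (0.7994,-3.7307)
Shoelace sum Σ(x_i·y_{i+1} − x_{i+1}·y_i):
  i=1: 3.7310·3.8361 − -1.5725·2.2105 = +17.7888 (running +17.7888)
  i=2: -1.5725·0.7188 − -3.1815·3.8361 = +11.0745 (running +28.8633)
  i=3: -3.1815·-3.7307 − 0.7994·0.7188 = +11.2949 (running +40.1582)
  i=4: 0.7994·2.2105 − 3.7310·-3.7307 = +15.6865 (running +55.8447)
Area = |Σ|/2 = |55.8447|/2 = 27.9223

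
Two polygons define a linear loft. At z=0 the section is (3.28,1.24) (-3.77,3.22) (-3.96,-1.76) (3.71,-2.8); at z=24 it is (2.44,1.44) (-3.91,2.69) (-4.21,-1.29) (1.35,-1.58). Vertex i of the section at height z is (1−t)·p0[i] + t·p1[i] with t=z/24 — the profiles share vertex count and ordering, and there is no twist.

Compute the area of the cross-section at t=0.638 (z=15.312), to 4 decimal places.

Area at t=0.638: 25.4010

Cross-section at t=0.638: each vertex is (1-t)·p0[i] + t·p1[i].
  v1: (1-0.638)·(3.28,1.24) + 0.638·(2.44,1.44) = (2.7441,1.3676)
  v2: (1-0.638)·(-3.77,3.22) + 0.638·(-3.91,2.69) = (-3.8593,2.8819)
  v3: (1-0.638)·(-3.96,-1.76) + 0.638·(-4.21,-1.29) = (-4.1195,-1.4601)
  v4: (1-0.638)·(3.71,-2.8) + 0.638·(1.35,-1.58) = (2.2043,-2.0216)
Shoelace sum Σ(x_i·y_{i+1} − x_{i+1}·y_i):
  i=1: 2.7441·2.8819 − -3.8593·1.3676 = +13.1861 (running +13.1861)
  i=2: -3.8593·-1.4601 − -4.1195·2.8819 = +17.5070 (running +30.6930)
  i=3: -4.1195·-2.0216 − 2.2043·-1.4601 = +11.5468 (running +42.2398)
  i=4: 2.2043·1.3676 − 2.7441·-2.0216 = +8.5622 (running +50.8020)
Area = |Σ|/2 = |50.8020|/2 = 25.4010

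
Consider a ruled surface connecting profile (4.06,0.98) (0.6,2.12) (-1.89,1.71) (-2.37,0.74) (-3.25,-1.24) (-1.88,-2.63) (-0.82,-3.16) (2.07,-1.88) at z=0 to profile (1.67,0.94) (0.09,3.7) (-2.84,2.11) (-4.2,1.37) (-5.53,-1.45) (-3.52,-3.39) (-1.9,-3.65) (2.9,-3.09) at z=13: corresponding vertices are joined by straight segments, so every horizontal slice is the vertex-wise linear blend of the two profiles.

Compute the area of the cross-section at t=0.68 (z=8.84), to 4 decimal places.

Area at t=0.68: 34.9885

Cross-section at t=0.68: each vertex is (1-t)·p0[i] + t·p1[i].
  v1: (1-0.68)·(4.06,0.98) + 0.68·(1.67,0.94) = (2.4348,0.9528)
  v2: (1-0.68)·(0.6,2.12) + 0.68·(0.09,3.7) = (0.2532,3.1944)
  v3: (1-0.68)·(-1.89,1.71) + 0.68·(-2.84,2.11) = (-2.5360,1.9820)
  v4: (1-0.68)·(-2.37,0.74) + 0.68·(-4.2,1.37) = (-3.6144,1.1684)
  v5: (1-0.68)·(-3.25,-1.24) + 0.68·(-5.53,-1.45) = (-4.8004,-1.3828)
  v6: (1-0.68)·(-1.88,-2.63) + 0.68·(-3.52,-3.39) = (-2.9952,-3.1468)
  v7: (1-0.68)·(-0.82,-3.16) + 0.68·(-1.9,-3.65) = (-1.5544,-3.4932)
  v8: (1-0.68)·(2.07,-1.88) + 0.68·(2.9,-3.09) = (2.6344,-2.7028)
Shoelace sum Σ(x_i·y_{i+1} − x_{i+1}·y_i):
  i=1: 2.4348·3.1944 − 0.2532·0.9528 = +7.5365 (running +7.5365)
  i=2: 0.2532·1.9820 − -2.5360·3.1944 = +8.6028 (running +16.1393)
  i=3: -2.5360·1.1684 − -3.6144·1.9820 = +4.2007 (running +20.3400)
  i=4: -3.6144·-1.3828 − -4.8004·1.1684 = +10.6068 (running +30.9468)
  i=5: -4.8004·-3.1468 − -2.9952·-1.3828 = +10.9641 (running +41.9109)
  i=6: -2.9952·-3.4932 − -1.5544·-3.1468 = +5.5714 (running +47.4824)
  i=7: -1.5544·-2.7028 − 2.6344·-3.4932 = +13.4037 (running +60.8861)
  i=8: 2.6344·0.9528 − 2.4348·-2.7028 = +9.0908 (running +69.9769)
Area = |Σ|/2 = |69.9769|/2 = 34.9885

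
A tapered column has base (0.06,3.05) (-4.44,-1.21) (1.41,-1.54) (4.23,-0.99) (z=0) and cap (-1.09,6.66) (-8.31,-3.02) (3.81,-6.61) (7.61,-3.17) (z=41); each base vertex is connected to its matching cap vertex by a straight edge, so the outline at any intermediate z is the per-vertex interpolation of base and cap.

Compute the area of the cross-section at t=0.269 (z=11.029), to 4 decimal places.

Cross-section at t=0.269: each vertex is (1-t)·p0[i] + t·p1[i].
  v1: (1-0.269)·(0.06,3.05) + 0.269·(-1.09,6.66) = (-0.2494,4.0211)
  v2: (1-0.269)·(-4.44,-1.21) + 0.269·(-8.31,-3.02) = (-5.4810,-1.6969)
  v3: (1-0.269)·(1.41,-1.54) + 0.269·(3.81,-6.61) = (2.0556,-2.9038)
  v4: (1-0.269)·(4.23,-0.99) + 0.269·(7.61,-3.17) = (5.1392,-1.5764)
Shoelace sum Σ(x_i·y_{i+1} − x_{i+1}·y_i):
  i=1: -0.2494·-1.6969 − -5.4810·4.0211 = +22.4628 (running +22.4628)
  i=2: -5.4810·-2.9038 − 2.0556·-1.6969 = +19.4041 (running +41.8669)
  i=3: 2.0556·-1.5764 − 5.1392·-2.9038 = +11.6829 (running +53.5499)
  i=4: 5.1392·4.0211 − -0.2494·-1.5764 = +20.2722 (running +73.8221)
Area = |Σ|/2 = |73.8221|/2 = 36.9110

Area at t=0.269: 36.9110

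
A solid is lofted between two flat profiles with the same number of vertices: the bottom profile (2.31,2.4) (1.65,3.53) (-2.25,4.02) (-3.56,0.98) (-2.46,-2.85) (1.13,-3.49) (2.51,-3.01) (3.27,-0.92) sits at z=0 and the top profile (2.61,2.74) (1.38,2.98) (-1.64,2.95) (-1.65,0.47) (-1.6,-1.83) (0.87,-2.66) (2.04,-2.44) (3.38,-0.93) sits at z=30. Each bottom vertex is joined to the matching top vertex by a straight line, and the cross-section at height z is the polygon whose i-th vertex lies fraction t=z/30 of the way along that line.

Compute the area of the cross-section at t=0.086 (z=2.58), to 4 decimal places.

Cross-section at t=0.086: each vertex is (1-t)·p0[i] + t·p1[i].
  v1: (1-0.086)·(2.31,2.4) + 0.086·(2.61,2.74) = (2.3358,2.4292)
  v2: (1-0.086)·(1.65,3.53) + 0.086·(1.38,2.98) = (1.6268,3.4827)
  v3: (1-0.086)·(-2.25,4.02) + 0.086·(-1.64,2.95) = (-2.1975,3.9280)
  v4: (1-0.086)·(-3.56,0.98) + 0.086·(-1.65,0.47) = (-3.3957,0.9361)
  v5: (1-0.086)·(-2.46,-2.85) + 0.086·(-1.6,-1.83) = (-2.3860,-2.7623)
  v6: (1-0.086)·(1.13,-3.49) + 0.086·(0.87,-2.66) = (1.1076,-3.4186)
  v7: (1-0.086)·(2.51,-3.01) + 0.086·(2.04,-2.44) = (2.4696,-2.9610)
  v8: (1-0.086)·(3.27,-0.92) + 0.086·(3.38,-0.93) = (3.2795,-0.9209)
Shoelace sum Σ(x_i·y_{i+1} − x_{i+1}·y_i):
  i=1: 2.3358·3.4827 − 1.6268·2.4292 = +4.1831 (running +4.1831)
  i=2: 1.6268·3.9280 − -2.1975·3.4827 = +14.0433 (running +18.2264)
  i=3: -2.1975·0.9361 − -3.3957·3.9280 = +11.2812 (running +29.5076)
  i=4: -3.3957·-2.7623 − -2.3860·0.9361 = +11.6137 (running +41.1212)
  i=5: -2.3860·-3.4186 − 1.1076·-2.7623 = +11.2166 (running +52.3378)
  i=6: 1.1076·-2.9610 − 2.4696·-3.4186 = +5.1629 (running +57.5007)
  i=7: 2.4696·-0.9209 − 3.2795·-2.9610 = +7.4363 (running +64.9369)
  i=8: 3.2795·2.4292 − 2.3358·-0.9209 = +10.1175 (running +75.0545)
Area = |Σ|/2 = |75.0545|/2 = 37.5272

Area at t=0.086: 37.5272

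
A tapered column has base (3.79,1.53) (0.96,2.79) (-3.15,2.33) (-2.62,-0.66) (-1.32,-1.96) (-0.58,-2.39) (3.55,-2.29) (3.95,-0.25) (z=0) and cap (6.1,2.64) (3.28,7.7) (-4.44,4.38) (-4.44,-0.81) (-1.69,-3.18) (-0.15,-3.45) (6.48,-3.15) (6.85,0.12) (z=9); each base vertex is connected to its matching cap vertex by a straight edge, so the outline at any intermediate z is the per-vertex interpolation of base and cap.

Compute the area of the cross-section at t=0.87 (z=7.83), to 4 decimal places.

Cross-section at t=0.87: each vertex is (1-t)·p0[i] + t·p1[i].
  v1: (1-0.87)·(3.79,1.53) + 0.87·(6.1,2.64) = (5.7997,2.4957)
  v2: (1-0.87)·(0.96,2.79) + 0.87·(3.28,7.7) = (2.9784,7.0617)
  v3: (1-0.87)·(-3.15,2.33) + 0.87·(-4.44,4.38) = (-4.2723,4.1135)
  v4: (1-0.87)·(-2.62,-0.66) + 0.87·(-4.44,-0.81) = (-4.2034,-0.7905)
  v5: (1-0.87)·(-1.32,-1.96) + 0.87·(-1.69,-3.18) = (-1.6419,-3.0214)
  v6: (1-0.87)·(-0.58,-2.39) + 0.87·(-0.15,-3.45) = (-0.2059,-3.3122)
  v7: (1-0.87)·(3.55,-2.29) + 0.87·(6.48,-3.15) = (6.0991,-3.0382)
  v8: (1-0.87)·(3.95,-0.25) + 0.87·(6.85,0.12) = (6.4730,0.0719)
Shoelace sum Σ(x_i·y_{i+1} − x_{i+1}·y_i):
  i=1: 5.7997·7.0617 − 2.9784·2.4957 = +33.5225 (running +33.5225)
  i=2: 2.9784·4.1135 − -4.2723·7.0617 = +42.4213 (running +75.9439)
  i=3: -4.2723·-0.7905 − -4.2034·4.1135 = +20.6679 (running +96.6118)
  i=4: -4.2034·-3.0214 − -1.6419·-0.7905 = +11.4022 (running +108.0141)
  i=5: -1.6419·-3.3122 − -0.2059·-3.0214 = +4.8162 (running +112.8303)
  i=6: -0.2059·-3.0382 − 6.0991·-3.3122 = +20.8270 (running +133.6573)
  i=7: 6.0991·0.0719 − 6.4730·-3.0382 = +20.1048 (running +153.7621)
  i=8: 6.4730·2.4957 − 5.7997·0.0719 = +15.7377 (running +169.4997)
Area = |Σ|/2 = |169.4997|/2 = 84.7499

Area at t=0.87: 84.7499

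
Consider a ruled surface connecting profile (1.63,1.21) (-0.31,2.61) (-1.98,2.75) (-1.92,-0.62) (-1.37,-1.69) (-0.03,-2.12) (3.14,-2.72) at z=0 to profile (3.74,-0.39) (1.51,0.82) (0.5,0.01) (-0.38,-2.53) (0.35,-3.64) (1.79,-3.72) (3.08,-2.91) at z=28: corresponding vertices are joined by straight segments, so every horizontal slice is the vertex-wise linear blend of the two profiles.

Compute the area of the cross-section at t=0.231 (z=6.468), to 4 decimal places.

Cross-section at t=0.231: each vertex is (1-t)·p0[i] + t·p1[i].
  v1: (1-0.231)·(1.63,1.21) + 0.231·(3.74,-0.39) = (2.1174,0.8404)
  v2: (1-0.231)·(-0.31,2.61) + 0.231·(1.51,0.82) = (0.1104,2.1965)
  v3: (1-0.231)·(-1.98,2.75) + 0.231·(0.5,0.01) = (-1.4071,2.1171)
  v4: (1-0.231)·(-1.92,-0.62) + 0.231·(-0.38,-2.53) = (-1.5643,-1.0612)
  v5: (1-0.231)·(-1.37,-1.69) + 0.231·(0.35,-3.64) = (-0.9727,-2.1404)
  v6: (1-0.231)·(-0.03,-2.12) + 0.231·(1.79,-3.72) = (0.3904,-2.4896)
  v7: (1-0.231)·(3.14,-2.72) + 0.231·(3.08,-2.91) = (3.1261,-2.7639)
Shoelace sum Σ(x_i·y_{i+1} − x_{i+1}·y_i):
  i=1: 2.1174·2.1965 − 0.1104·0.8404 = +4.5581 (running +4.5581)
  i=2: 0.1104·2.1171 − -1.4071·2.1965 = +3.3245 (running +7.8826)
  i=3: -1.4071·-1.0612 − -1.5643·2.1171 = +4.8049 (running +12.6875)
  i=4: -1.5643·-2.1404 − -0.9727·-1.0612 = +2.3160 (running +15.0035)
  i=5: -0.9727·-2.4896 − 0.3904·-2.1404 = +3.2573 (running +18.2608)
  i=6: 0.3904·-2.7639 − 3.1261·-2.4896 = +6.7038 (running +24.9645)
  i=7: 3.1261·0.8404 − 2.1174·-2.7639 = +8.4795 (running +33.4440)
Area = |Σ|/2 = |33.4440|/2 = 16.7220

Area at t=0.231: 16.7220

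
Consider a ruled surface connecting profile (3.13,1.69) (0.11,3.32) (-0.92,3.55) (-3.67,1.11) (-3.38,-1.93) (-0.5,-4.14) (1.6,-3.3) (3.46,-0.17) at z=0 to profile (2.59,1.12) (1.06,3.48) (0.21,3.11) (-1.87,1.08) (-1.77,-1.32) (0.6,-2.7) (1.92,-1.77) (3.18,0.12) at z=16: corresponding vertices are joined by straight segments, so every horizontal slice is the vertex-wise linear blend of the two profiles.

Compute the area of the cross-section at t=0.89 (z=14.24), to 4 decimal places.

Cross-section at t=0.89: each vertex is (1-t)·p0[i] + t·p1[i].
  v1: (1-0.89)·(3.13,1.69) + 0.89·(2.59,1.12) = (2.6494,1.1827)
  v2: (1-0.89)·(0.11,3.32) + 0.89·(1.06,3.48) = (0.9555,3.4624)
  v3: (1-0.89)·(-0.92,3.55) + 0.89·(0.21,3.11) = (0.0857,3.1584)
  v4: (1-0.89)·(-3.67,1.11) + 0.89·(-1.87,1.08) = (-2.0680,1.0833)
  v5: (1-0.89)·(-3.38,-1.93) + 0.89·(-1.77,-1.32) = (-1.9471,-1.3871)
  v6: (1-0.89)·(-0.5,-4.14) + 0.89·(0.6,-2.7) = (0.4790,-2.8584)
  v7: (1-0.89)·(1.6,-3.3) + 0.89·(1.92,-1.77) = (1.8848,-1.9383)
  v8: (1-0.89)·(3.46,-0.17) + 0.89·(3.18,0.12) = (3.2108,0.0881)
Shoelace sum Σ(x_i·y_{i+1} − x_{i+1}·y_i):
  i=1: 2.6494·3.4624 − 0.9555·1.1827 = +8.0432 (running +8.0432)
  i=2: 0.9555·3.1584 − 0.0857·3.4624 = +2.7211 (running +10.7643)
  i=3: 0.0857·1.0833 − -2.0680·3.1584 = +6.6244 (running +17.3887)
  i=4: -2.0680·-1.3871 − -1.9471·1.0833 = +4.9778 (running +22.3666)
  i=5: -1.9471·-2.8584 − 0.4790·-1.3871 = +6.2300 (running +28.5966)
  i=6: 0.4790·-1.9383 − 1.8848·-2.8584 = +4.4591 (running +33.0556)
  i=7: 1.8848·0.0881 − 3.2108·-1.9383 = +6.3895 (running +39.4452)
  i=8: 3.2108·1.1827 − 2.6494·0.0881 = +3.5640 (running +43.0092)
Area = |Σ|/2 = |43.0092|/2 = 21.5046

Area at t=0.89: 21.5046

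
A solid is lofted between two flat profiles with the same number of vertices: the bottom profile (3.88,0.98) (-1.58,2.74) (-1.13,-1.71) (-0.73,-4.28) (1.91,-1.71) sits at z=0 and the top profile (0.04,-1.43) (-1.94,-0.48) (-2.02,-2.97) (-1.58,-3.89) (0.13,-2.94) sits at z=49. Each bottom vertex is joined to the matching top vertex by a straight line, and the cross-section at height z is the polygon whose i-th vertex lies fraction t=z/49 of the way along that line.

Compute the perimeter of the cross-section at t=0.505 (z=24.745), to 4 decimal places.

Perimeter at t=0.505: 14.2736

Cross-section at t=0.505: each vertex is (1-t)·p0[i] + t·p1[i].
  v1: (1-0.505)·(3.88,0.98) + 0.505·(0.04,-1.43) = (1.9408,-0.2370)
  v2: (1-0.505)·(-1.58,2.74) + 0.505·(-1.94,-0.48) = (-1.7618,1.1139)
  v3: (1-0.505)·(-1.13,-1.71) + 0.505·(-2.02,-2.97) = (-1.5795,-2.3463)
  v4: (1-0.505)·(-0.73,-4.28) + 0.505·(-1.58,-3.89) = (-1.1593,-4.0831)
  v5: (1-0.505)·(1.91,-1.71) + 0.505·(0.13,-2.94) = (1.0111,-2.3312)
Perimeter = Σ |v_{i+1} − v_i|:
  edge 1→2: √(-3.7026² + 1.3510²) = 3.9414 (running 3.9414)
  edge 2→3: √(0.1824² + -3.4602²) = 3.4650 (running 7.4064)
  edge 3→4: √(0.4202² + -1.7367²) = 1.7869 (running 9.1932)
  edge 4→5: √(2.1704² + 1.7519²) = 2.7892 (running 11.9824)
  edge 5→1: √(0.9297² + 2.0941²) = 2.2912 (running 14.2736)
Perimeter = 14.2736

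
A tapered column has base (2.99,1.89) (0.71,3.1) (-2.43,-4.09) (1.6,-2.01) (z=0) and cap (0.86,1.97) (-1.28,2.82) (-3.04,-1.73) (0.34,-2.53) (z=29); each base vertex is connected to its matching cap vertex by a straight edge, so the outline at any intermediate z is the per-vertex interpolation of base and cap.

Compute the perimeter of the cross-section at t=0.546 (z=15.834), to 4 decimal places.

Perimeter at t=0.546: 16.6852

Cross-section at t=0.546: each vertex is (1-t)·p0[i] + t·p1[i].
  v1: (1-0.546)·(2.99,1.89) + 0.546·(0.86,1.97) = (1.8270,1.9337)
  v2: (1-0.546)·(0.71,3.1) + 0.546·(-1.28,2.82) = (-0.3765,2.9471)
  v3: (1-0.546)·(-2.43,-4.09) + 0.546·(-3.04,-1.73) = (-2.7631,-2.8014)
  v4: (1-0.546)·(1.6,-2.01) + 0.546·(0.34,-2.53) = (0.9120,-2.2939)
Perimeter = Σ |v_{i+1} − v_i|:
  edge 1→2: √(-2.2036² + 1.0134²) = 2.4254 (running 2.4254)
  edge 2→3: √(-2.3865² + -5.7486²) = 6.2243 (running 8.6497)
  edge 3→4: √(3.6751² + 0.5075²) = 3.7100 (running 12.3597)
  edge 4→1: √(0.9150² + 4.2276²) = 4.3255 (running 16.6852)
Perimeter = 16.6852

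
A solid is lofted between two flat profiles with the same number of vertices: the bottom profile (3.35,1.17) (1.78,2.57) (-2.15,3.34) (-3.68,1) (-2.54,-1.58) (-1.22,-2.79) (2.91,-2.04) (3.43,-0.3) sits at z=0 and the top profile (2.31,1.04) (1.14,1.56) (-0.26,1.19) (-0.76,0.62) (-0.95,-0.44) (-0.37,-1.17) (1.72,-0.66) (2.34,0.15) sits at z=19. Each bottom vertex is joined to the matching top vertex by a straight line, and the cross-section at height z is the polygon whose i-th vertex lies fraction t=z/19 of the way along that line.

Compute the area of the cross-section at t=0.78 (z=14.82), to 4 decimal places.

Cross-section at t=0.78: each vertex is (1-t)·p0[i] + t·p1[i].
  v1: (1-0.78)·(3.35,1.17) + 0.78·(2.31,1.04) = (2.5388,1.0686)
  v2: (1-0.78)·(1.78,2.57) + 0.78·(1.14,1.56) = (1.2808,1.7822)
  v3: (1-0.78)·(-2.15,3.34) + 0.78·(-0.26,1.19) = (-0.6758,1.6630)
  v4: (1-0.78)·(-3.68,1) + 0.78·(-0.76,0.62) = (-1.4024,0.7036)
  v5: (1-0.78)·(-2.54,-1.58) + 0.78·(-0.95,-0.44) = (-1.2998,-0.6908)
  v6: (1-0.78)·(-1.22,-2.79) + 0.78·(-0.37,-1.17) = (-0.5570,-1.5264)
  v7: (1-0.78)·(2.91,-2.04) + 0.78·(1.72,-0.66) = (1.9818,-0.9636)
  v8: (1-0.78)·(3.43,-0.3) + 0.78·(2.34,0.15) = (2.5798,0.0510)
Shoelace sum Σ(x_i·y_{i+1} − x_{i+1}·y_i):
  i=1: 2.5388·1.7822 − 1.2808·1.0686 = +3.1560 (running +3.1560)
  i=2: 1.2808·1.6630 − -0.6758·1.7822 = +3.3344 (running +6.4904)
  i=3: -0.6758·0.7036 − -1.4024·1.6630 = +1.8567 (running +8.3471)
  i=4: -1.4024·-0.6908 − -1.2998·0.7036 = +1.8833 (running +10.2304)
  i=5: -1.2998·-1.5264 − -0.5570·-0.6908 = +1.5992 (running +11.8296)
  i=6: -0.5570·-0.9636 − 1.9818·-1.5264 = +3.5617 (running +15.3914)
  i=7: 1.9818·0.0510 − 2.5798·-0.9636 = +2.5870 (running +17.9783)
  i=8: 2.5798·1.0686 − 2.5388·0.0510 = +2.6273 (running +20.6056)
Area = |Σ|/2 = |20.6056|/2 = 10.3028

Area at t=0.78: 10.3028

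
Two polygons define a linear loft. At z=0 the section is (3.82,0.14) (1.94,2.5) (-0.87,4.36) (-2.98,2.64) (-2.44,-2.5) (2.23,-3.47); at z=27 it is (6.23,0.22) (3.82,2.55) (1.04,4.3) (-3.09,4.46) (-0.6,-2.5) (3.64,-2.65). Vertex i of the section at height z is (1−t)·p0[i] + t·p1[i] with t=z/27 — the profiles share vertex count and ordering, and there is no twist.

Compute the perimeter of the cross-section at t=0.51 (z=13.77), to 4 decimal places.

Perimeter at t=0.51: 24.3377

Cross-section at t=0.51: each vertex is (1-t)·p0[i] + t·p1[i].
  v1: (1-0.51)·(3.82,0.14) + 0.51·(6.23,0.22) = (5.0491,0.1808)
  v2: (1-0.51)·(1.94,2.5) + 0.51·(3.82,2.55) = (2.8988,2.5255)
  v3: (1-0.51)·(-0.87,4.36) + 0.51·(1.04,4.3) = (0.1041,4.3294)
  v4: (1-0.51)·(-2.98,2.64) + 0.51·(-3.09,4.46) = (-3.0361,3.5682)
  v5: (1-0.51)·(-2.44,-2.5) + 0.51·(-0.6,-2.5) = (-1.5016,-2.5000)
  v6: (1-0.51)·(2.23,-3.47) + 0.51·(3.64,-2.65) = (2.9491,-3.0518)
Perimeter = Σ |v_{i+1} − v_i|:
  edge 1→2: √(-2.1503² + 2.3447²) = 3.1814 (running 3.1814)
  edge 2→3: √(-2.7947² + 1.8039²) = 3.3263 (running 6.5077)
  edge 3→4: √(-3.1402² + -0.7612²) = 3.2311 (running 9.7389)
  edge 4→5: √(1.5345² + -6.0682²) = 6.2592 (running 15.9981)
  edge 5→6: √(4.4507² + -0.5518²) = 4.4848 (running 20.4829)
  edge 6→1: √(2.1000² + 3.2326²) = 3.8548 (running 24.3377)
Perimeter = 24.3377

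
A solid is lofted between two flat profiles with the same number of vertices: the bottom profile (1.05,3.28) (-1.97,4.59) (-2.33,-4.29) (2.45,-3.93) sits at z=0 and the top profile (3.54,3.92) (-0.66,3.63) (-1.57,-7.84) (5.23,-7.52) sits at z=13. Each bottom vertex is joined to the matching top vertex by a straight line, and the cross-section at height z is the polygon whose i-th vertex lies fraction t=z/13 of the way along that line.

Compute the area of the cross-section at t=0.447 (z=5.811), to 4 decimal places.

Area at t=0.447: 44.1057

Cross-section at t=0.447: each vertex is (1-t)·p0[i] + t·p1[i].
  v1: (1-0.447)·(1.05,3.28) + 0.447·(3.54,3.92) = (2.1630,3.5661)
  v2: (1-0.447)·(-1.97,4.59) + 0.447·(-0.66,3.63) = (-1.3844,4.1609)
  v3: (1-0.447)·(-2.33,-4.29) + 0.447·(-1.57,-7.84) = (-1.9903,-5.8768)
  v4: (1-0.447)·(2.45,-3.93) + 0.447·(5.23,-7.52) = (3.6927,-5.5347)
Shoelace sum Σ(x_i·y_{i+1} − x_{i+1}·y_i):
  i=1: 2.1630·4.1609 − -1.3844·3.5661 = +13.9371 (running +13.9371)
  i=2: -1.3844·-5.8768 − -1.9903·4.1609 = +16.4174 (running +30.3545)
  i=3: -1.9903·-5.5347 − 3.6927·-5.8768 = +32.7169 (running +63.0714)
  i=4: 3.6927·3.5661 − 2.1630·-5.5347 = +25.1401 (running +88.2115)
Area = |Σ|/2 = |88.2115|/2 = 44.1057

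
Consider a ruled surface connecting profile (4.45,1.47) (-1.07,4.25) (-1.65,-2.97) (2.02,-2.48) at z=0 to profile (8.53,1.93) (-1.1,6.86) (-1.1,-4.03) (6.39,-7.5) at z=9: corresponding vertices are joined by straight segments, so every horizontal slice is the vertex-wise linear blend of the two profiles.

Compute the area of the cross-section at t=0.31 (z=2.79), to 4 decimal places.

Area at t=0.31: 43.6544

Cross-section at t=0.31: each vertex is (1-t)·p0[i] + t·p1[i].
  v1: (1-0.31)·(4.45,1.47) + 0.31·(8.53,1.93) = (5.7148,1.6126)
  v2: (1-0.31)·(-1.07,4.25) + 0.31·(-1.1,6.86) = (-1.0793,5.0591)
  v3: (1-0.31)·(-1.65,-2.97) + 0.31·(-1.1,-4.03) = (-1.4795,-3.2986)
  v4: (1-0.31)·(2.02,-2.48) + 0.31·(6.39,-7.5) = (3.3747,-4.0362)
Shoelace sum Σ(x_i·y_{i+1} − x_{i+1}·y_i):
  i=1: 5.7148·5.0591 − -1.0793·1.6126 = +30.6522 (running +30.6522)
  i=2: -1.0793·-3.2986 − -1.4795·5.0591 = +11.0451 (running +41.6973)
  i=3: -1.4795·-4.0362 − 3.3747·-3.2986 = +17.1033 (running +58.8007)
  i=4: 3.3747·1.6126 − 5.7148·-4.0362 = +28.5081 (running +87.3088)
Area = |Σ|/2 = |87.3088|/2 = 43.6544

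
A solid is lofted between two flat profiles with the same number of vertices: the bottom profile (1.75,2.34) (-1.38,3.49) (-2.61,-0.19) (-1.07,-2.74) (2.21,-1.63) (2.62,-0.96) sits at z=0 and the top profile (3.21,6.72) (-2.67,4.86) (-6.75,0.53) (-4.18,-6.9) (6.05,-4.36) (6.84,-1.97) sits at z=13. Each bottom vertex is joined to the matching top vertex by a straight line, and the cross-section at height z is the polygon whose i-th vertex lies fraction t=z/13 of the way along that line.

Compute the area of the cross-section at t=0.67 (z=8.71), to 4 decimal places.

Cross-section at t=0.67: each vertex is (1-t)·p0[i] + t·p1[i].
  v1: (1-0.67)·(1.75,2.34) + 0.67·(3.21,6.72) = (2.7282,5.2746)
  v2: (1-0.67)·(-1.38,3.49) + 0.67·(-2.67,4.86) = (-2.2443,4.4079)
  v3: (1-0.67)·(-2.61,-0.19) + 0.67·(-6.75,0.53) = (-5.3838,0.2924)
  v4: (1-0.67)·(-1.07,-2.74) + 0.67·(-4.18,-6.9) = (-3.1537,-5.5272)
  v5: (1-0.67)·(2.21,-1.63) + 0.67·(6.05,-4.36) = (4.7828,-3.4591)
  v6: (1-0.67)·(2.62,-0.96) + 0.67·(6.84,-1.97) = (5.4474,-1.6367)
Shoelace sum Σ(x_i·y_{i+1} − x_{i+1}·y_i):
  i=1: 2.7282·4.4079 − -2.2443·5.2746 = +23.8634 (running +23.8634)
  i=2: -2.2443·0.2924 − -5.3838·4.4079 = +23.0750 (running +46.9384)
  i=3: -5.3838·-5.5272 − -3.1537·0.2924 = +30.6795 (running +77.6179)
  i=4: -3.1537·-3.4591 − 4.7828·-5.5272 = +37.3445 (running +114.9624)
  i=5: 4.7828·-1.6367 − 5.4474·-3.4591 = +11.0151 (running +125.9775)
  i=6: 5.4474·5.2746 − 2.7282·-1.6367 = +33.1981 (running +159.1756)
Area = |Σ|/2 = |159.1756|/2 = 79.5878

Area at t=0.67: 79.5878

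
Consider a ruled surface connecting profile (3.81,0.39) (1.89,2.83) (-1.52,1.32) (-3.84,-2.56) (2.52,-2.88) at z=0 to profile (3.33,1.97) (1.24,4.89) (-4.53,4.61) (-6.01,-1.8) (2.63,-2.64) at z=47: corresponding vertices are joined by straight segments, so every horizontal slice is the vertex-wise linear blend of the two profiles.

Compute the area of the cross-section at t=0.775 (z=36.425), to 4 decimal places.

Cross-section at t=0.775: each vertex is (1-t)·p0[i] + t·p1[i].
  v1: (1-0.775)·(3.81,0.39) + 0.775·(3.33,1.97) = (3.4380,1.6145)
  v2: (1-0.775)·(1.89,2.83) + 0.775·(1.24,4.89) = (1.3862,4.4265)
  v3: (1-0.775)·(-1.52,1.32) + 0.775·(-4.53,4.61) = (-3.8528,3.8698)
  v4: (1-0.775)·(-3.84,-2.56) + 0.775·(-6.01,-1.8) = (-5.5217,-1.9710)
  v5: (1-0.775)·(2.52,-2.88) + 0.775·(2.63,-2.64) = (2.6052,-2.6940)
Shoelace sum Σ(x_i·y_{i+1} − x_{i+1}·y_i):
  i=1: 3.4380·4.4265 − 1.3862·1.6145 = +12.9802 (running +12.9802)
  i=2: 1.3862·3.8698 − -3.8528·4.4265 = +22.4186 (running +35.3988)
  i=3: -3.8528·-1.9710 − -5.5217·3.8698 = +28.9616 (running +64.3604)
  i=4: -5.5217·-2.6940 − 2.6052·-1.9710 = +20.0105 (running +84.3709)
  i=5: 2.6052·1.6145 − 3.4380·-2.6940 = +13.4681 (running +97.8391)
Area = |Σ|/2 = |97.8391|/2 = 48.9195

Area at t=0.775: 48.9195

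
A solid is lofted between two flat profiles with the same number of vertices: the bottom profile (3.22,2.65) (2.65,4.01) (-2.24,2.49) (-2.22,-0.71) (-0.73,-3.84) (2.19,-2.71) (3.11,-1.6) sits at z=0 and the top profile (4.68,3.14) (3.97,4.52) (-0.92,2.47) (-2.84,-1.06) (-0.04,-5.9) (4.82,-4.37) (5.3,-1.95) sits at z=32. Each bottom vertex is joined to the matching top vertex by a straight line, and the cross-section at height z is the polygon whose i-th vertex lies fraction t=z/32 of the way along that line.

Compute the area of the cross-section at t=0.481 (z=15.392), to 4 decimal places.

Cross-section at t=0.481: each vertex is (1-t)·p0[i] + t·p1[i].
  v1: (1-0.481)·(3.22,2.65) + 0.481·(4.68,3.14) = (3.9223,2.8857)
  v2: (1-0.481)·(2.65,4.01) + 0.481·(3.97,4.52) = (3.2849,4.2553)
  v3: (1-0.481)·(-2.24,2.49) + 0.481·(-0.92,2.47) = (-1.6051,2.4804)
  v4: (1-0.481)·(-2.22,-0.71) + 0.481·(-2.84,-1.06) = (-2.5182,-0.8783)
  v5: (1-0.481)·(-0.73,-3.84) + 0.481·(-0.04,-5.9) = (-0.3981,-4.8309)
  v6: (1-0.481)·(2.19,-2.71) + 0.481·(4.82,-4.37) = (3.4550,-3.5085)
  v7: (1-0.481)·(3.11,-1.6) + 0.481·(5.3,-1.95) = (4.1634,-1.7683)
Shoelace sum Σ(x_i·y_{i+1} − x_{i+1}·y_i):
  i=1: 3.9223·4.2553 − 3.2849·2.8857 = +7.2112 (running +7.2112)
  i=2: 3.2849·2.4804 − -1.6051·4.2553 = +14.9780 (running +22.1891)
  i=3: -1.6051·-0.8783 − -2.5182·2.4804 = +7.6560 (running +29.8451)
  i=4: -2.5182·-4.8309 − -0.3981·-0.8783 = +11.8155 (running +41.6606)
  i=5: -0.3981·-3.5085 − 3.4550·-4.8309 = +18.0875 (running +59.7481)
  i=6: 3.4550·-1.7683 − 4.1634·-3.5085 = +8.4974 (running +68.2455)
  i=7: 4.1634·2.8857 − 3.9223·-1.7683 = +18.9502 (running +87.1957)
Area = |Σ|/2 = |87.1957|/2 = 43.5978

Area at t=0.481: 43.5978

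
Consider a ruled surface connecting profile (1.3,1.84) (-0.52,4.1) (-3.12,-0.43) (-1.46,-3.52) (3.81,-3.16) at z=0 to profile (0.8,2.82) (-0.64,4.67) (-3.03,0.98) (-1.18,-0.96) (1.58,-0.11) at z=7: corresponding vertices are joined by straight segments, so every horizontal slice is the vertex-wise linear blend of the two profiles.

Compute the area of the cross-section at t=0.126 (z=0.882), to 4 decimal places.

Area at t=0.126: 27.2482

Cross-section at t=0.126: each vertex is (1-t)·p0[i] + t·p1[i].
  v1: (1-0.126)·(1.3,1.84) + 0.126·(0.8,2.82) = (1.2370,1.9635)
  v2: (1-0.126)·(-0.52,4.1) + 0.126·(-0.64,4.67) = (-0.5351,4.1718)
  v3: (1-0.126)·(-3.12,-0.43) + 0.126·(-3.03,0.98) = (-3.1087,-0.2523)
  v4: (1-0.126)·(-1.46,-3.52) + 0.126·(-1.18,-0.96) = (-1.4247,-3.1974)
  v5: (1-0.126)·(3.81,-3.16) + 0.126·(1.58,-0.11) = (3.5290,-2.7757)
Shoelace sum Σ(x_i·y_{i+1} − x_{i+1}·y_i):
  i=1: 1.2370·4.1718 − -0.5351·1.9635 = +6.2112 (running +6.2112)
  i=2: -0.5351·-0.2523 − -3.1087·4.1718 = +13.1038 (running +19.3150)
  i=3: -3.1087·-3.1974 − -1.4247·-0.2523 = +9.5802 (running +28.8953)
  i=4: -1.4247·-2.7757 − 3.5290·-3.1974 = +15.2384 (running +44.1337)
  i=5: 3.5290·1.9635 − 1.2370·-2.7757 = +10.3627 (running +54.4964)
Area = |Σ|/2 = |54.4964|/2 = 27.2482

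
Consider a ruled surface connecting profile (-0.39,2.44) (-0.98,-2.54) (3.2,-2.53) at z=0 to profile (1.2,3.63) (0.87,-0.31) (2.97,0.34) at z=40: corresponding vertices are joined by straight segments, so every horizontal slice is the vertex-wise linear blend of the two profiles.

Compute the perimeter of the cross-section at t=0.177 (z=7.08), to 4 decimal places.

Cross-section at t=0.177: each vertex is (1-t)·p0[i] + t·p1[i].
  v1: (1-0.177)·(-0.39,2.44) + 0.177·(1.2,3.63) = (-0.1086,2.6506)
  v2: (1-0.177)·(-0.98,-2.54) + 0.177·(0.87,-0.31) = (-0.6525,-2.1453)
  v3: (1-0.177)·(3.2,-2.53) + 0.177·(2.97,0.34) = (3.1593,-2.0220)
Perimeter = Σ |v_{i+1} − v_i|:
  edge 1→2: √(-0.5440² + -4.7959²) = 4.8267 (running 4.8267)
  edge 2→3: √(3.8118² + 0.1233²) = 3.8138 (running 8.6405)
  edge 3→1: √(-3.2679² + 4.6726²) = 5.7020 (running 14.3425)
Perimeter = 14.3425

Perimeter at t=0.177: 14.3425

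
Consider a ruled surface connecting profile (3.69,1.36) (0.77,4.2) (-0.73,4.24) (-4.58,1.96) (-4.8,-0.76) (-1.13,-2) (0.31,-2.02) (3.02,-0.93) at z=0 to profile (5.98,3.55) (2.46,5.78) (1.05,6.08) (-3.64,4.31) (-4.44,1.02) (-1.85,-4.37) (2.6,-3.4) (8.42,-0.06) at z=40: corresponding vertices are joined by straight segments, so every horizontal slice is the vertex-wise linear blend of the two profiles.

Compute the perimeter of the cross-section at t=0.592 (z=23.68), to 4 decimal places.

Perimeter at t=0.592: 29.9464

Cross-section at t=0.592: each vertex is (1-t)·p0[i] + t·p1[i].
  v1: (1-0.592)·(3.69,1.36) + 0.592·(5.98,3.55) = (5.0457,2.6565)
  v2: (1-0.592)·(0.77,4.2) + 0.592·(2.46,5.78) = (1.7705,5.1354)
  v3: (1-0.592)·(-0.73,4.24) + 0.592·(1.05,6.08) = (0.3238,5.3293)
  v4: (1-0.592)·(-4.58,1.96) + 0.592·(-3.64,4.31) = (-4.0235,3.3512)
  v5: (1-0.592)·(-4.8,-0.76) + 0.592·(-4.44,1.02) = (-4.5869,0.2938)
  v6: (1-0.592)·(-1.13,-2) + 0.592·(-1.85,-4.37) = (-1.5562,-3.4030)
  v7: (1-0.592)·(0.31,-2.02) + 0.592·(2.6,-3.4) = (1.6657,-2.8370)
  v8: (1-0.592)·(3.02,-0.93) + 0.592·(8.42,-0.06) = (6.2168,-0.4150)
Perimeter = Σ |v_{i+1} − v_i|:
  edge 1→2: √(-3.2752² + 2.4789²) = 4.1075 (running 4.1075)
  edge 2→3: √(-1.4467² + 0.1939²) = 1.4597 (running 5.5672)
  edge 3→4: √(-4.3473² + -1.9781²) = 4.7762 (running 10.3433)
  edge 4→5: √(-0.5634² + -3.0574²) = 3.1089 (running 13.4522)
  edge 5→6: √(3.0306² + -3.6968²) = 4.7803 (running 18.2325)
  edge 6→7: √(3.2219² + 0.5661²) = 3.2713 (running 21.5038)
  edge 7→8: √(4.5511² + 2.4220²) = 5.1555 (running 26.6593)
  edge 8→1: √(-1.1711² + 3.0714²) = 3.2871 (running 29.9464)
Perimeter = 29.9464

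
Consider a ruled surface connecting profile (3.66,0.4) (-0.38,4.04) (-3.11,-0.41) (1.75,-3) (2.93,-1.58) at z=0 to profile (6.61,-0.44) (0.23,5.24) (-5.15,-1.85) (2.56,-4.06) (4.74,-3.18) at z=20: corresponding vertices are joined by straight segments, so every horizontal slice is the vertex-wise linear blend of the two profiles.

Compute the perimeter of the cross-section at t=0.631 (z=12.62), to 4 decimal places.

Cross-section at t=0.631: each vertex is (1-t)·p0[i] + t·p1[i].
  v1: (1-0.631)·(3.66,0.4) + 0.631·(6.61,-0.44) = (5.5214,-0.1300)
  v2: (1-0.631)·(-0.38,4.04) + 0.631·(0.23,5.24) = (0.0049,4.7972)
  v3: (1-0.631)·(-3.11,-0.41) + 0.631·(-5.15,-1.85) = (-4.3972,-1.3186)
  v4: (1-0.631)·(1.75,-3) + 0.631·(2.56,-4.06) = (2.2611,-3.6689)
  v5: (1-0.631)·(2.93,-1.58) + 0.631·(4.74,-3.18) = (4.0721,-2.5896)
Perimeter = Σ |v_{i+1} − v_i|:
  edge 1→2: √(-5.5165² + 4.9272²) = 7.3966 (running 7.3966)
  edge 2→3: √(-4.4021² + -6.1158²) = 7.5354 (running 14.9320)
  edge 3→4: √(6.6584² + -2.3502²) = 7.0610 (running 21.9930)
  edge 4→5: √(1.8110² + 1.0793²) = 2.1082 (running 24.1012)
  edge 5→1: √(1.4493² + 2.4596²) = 2.8548 (running 26.9560)
Perimeter = 26.9560

Perimeter at t=0.631: 26.9560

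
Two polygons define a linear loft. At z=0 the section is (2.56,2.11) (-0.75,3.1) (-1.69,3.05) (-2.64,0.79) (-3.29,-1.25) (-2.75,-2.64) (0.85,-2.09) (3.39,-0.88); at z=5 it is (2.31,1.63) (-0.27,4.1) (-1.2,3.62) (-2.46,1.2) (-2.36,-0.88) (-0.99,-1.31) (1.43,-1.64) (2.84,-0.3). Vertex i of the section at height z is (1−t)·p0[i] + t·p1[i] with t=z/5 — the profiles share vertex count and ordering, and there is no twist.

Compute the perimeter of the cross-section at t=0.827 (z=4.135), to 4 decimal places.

Perimeter at t=0.827: 17.5279

Cross-section at t=0.827: each vertex is (1-t)·p0[i] + t·p1[i].
  v1: (1-0.827)·(2.56,2.11) + 0.827·(2.31,1.63) = (2.3533,1.7130)
  v2: (1-0.827)·(-0.75,3.1) + 0.827·(-0.27,4.1) = (-0.3530,3.9270)
  v3: (1-0.827)·(-1.69,3.05) + 0.827·(-1.2,3.62) = (-1.2848,3.5214)
  v4: (1-0.827)·(-2.64,0.79) + 0.827·(-2.46,1.2) = (-2.4911,1.1291)
  v5: (1-0.827)·(-3.29,-1.25) + 0.827·(-2.36,-0.88) = (-2.5209,-0.9440)
  v6: (1-0.827)·(-2.75,-2.64) + 0.827·(-0.99,-1.31) = (-1.2945,-1.5401)
  v7: (1-0.827)·(0.85,-2.09) + 0.827·(1.43,-1.64) = (1.3297,-1.7178)
  v8: (1-0.827)·(3.39,-0.88) + 0.827·(2.84,-0.3) = (2.9352,-0.4003)
Perimeter = Σ |v_{i+1} − v_i|:
  edge 1→2: √(-2.7063² + 2.2140²) = 3.4965 (running 3.4965)
  edge 2→3: √(-0.9317² + -0.4056²) = 1.0162 (running 4.5127)
  edge 3→4: √(-1.2064² + -2.3923²) = 2.6793 (running 7.1920)
  edge 4→5: √(-0.0297² + -2.0731²) = 2.0733 (running 9.2653)
  edge 5→6: √(1.2264² + -0.5961²) = 1.3636 (running 10.6289)
  edge 6→7: √(2.6241² + -0.1778²) = 2.6302 (running 13.2590)
  edge 7→8: √(1.6055² + 1.3175²) = 2.0769 (running 15.3359)
  edge 8→1: √(-0.5819² + 2.1134²) = 2.1920 (running 17.5279)
Perimeter = 17.5279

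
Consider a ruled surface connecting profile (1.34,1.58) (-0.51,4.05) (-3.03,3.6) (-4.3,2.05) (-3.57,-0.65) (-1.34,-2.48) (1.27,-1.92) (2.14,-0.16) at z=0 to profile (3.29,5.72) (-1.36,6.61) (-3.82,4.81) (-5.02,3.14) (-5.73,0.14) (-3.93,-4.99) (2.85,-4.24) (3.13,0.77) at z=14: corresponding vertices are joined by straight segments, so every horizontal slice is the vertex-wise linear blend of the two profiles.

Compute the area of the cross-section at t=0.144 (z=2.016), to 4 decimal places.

Area at t=0.144: 34.4962

Cross-section at t=0.144: each vertex is (1-t)·p0[i] + t·p1[i].
  v1: (1-0.144)·(1.34,1.58) + 0.144·(3.29,5.72) = (1.6208,2.1762)
  v2: (1-0.144)·(-0.51,4.05) + 0.144·(-1.36,6.61) = (-0.6324,4.4186)
  v3: (1-0.144)·(-3.03,3.6) + 0.144·(-3.82,4.81) = (-3.1438,3.7742)
  v4: (1-0.144)·(-4.3,2.05) + 0.144·(-5.02,3.14) = (-4.4037,2.2070)
  v5: (1-0.144)·(-3.57,-0.65) + 0.144·(-5.73,0.14) = (-3.8810,-0.5362)
  v6: (1-0.144)·(-1.34,-2.48) + 0.144·(-3.93,-4.99) = (-1.7130,-2.8414)
  v7: (1-0.144)·(1.27,-1.92) + 0.144·(2.85,-4.24) = (1.4975,-2.2541)
  v8: (1-0.144)·(2.14,-0.16) + 0.144·(3.13,0.77) = (2.2826,-0.0261)
Shoelace sum Σ(x_i·y_{i+1} − x_{i+1}·y_i):
  i=1: 1.6208·4.4186 − -0.6324·2.1762 = +8.5379 (running +8.5379)
  i=2: -0.6324·3.7742 − -3.1438·4.4186 = +11.5043 (running +20.0422)
  i=3: -3.1438·2.2070 − -4.4037·3.7742 = +9.6824 (running +29.7246)
  i=4: -4.4037·-0.5362 − -3.8810·2.2070 = +10.9267 (running +40.6514)
  i=5: -3.8810·-2.8414 − -1.7130·-0.5362 = +10.1092 (running +50.7606)
  i=6: -1.7130·-2.2541 − 1.4975·-2.8414 = +8.1163 (running +58.8768)
  i=7: 1.4975·-0.0261 − 2.2826·-2.2541 = +5.1060 (running +63.9828)
  i=8: 2.2826·2.1762 − 1.6208·-0.0261 = +5.0095 (running +68.9923)
Area = |Σ|/2 = |68.9923|/2 = 34.4962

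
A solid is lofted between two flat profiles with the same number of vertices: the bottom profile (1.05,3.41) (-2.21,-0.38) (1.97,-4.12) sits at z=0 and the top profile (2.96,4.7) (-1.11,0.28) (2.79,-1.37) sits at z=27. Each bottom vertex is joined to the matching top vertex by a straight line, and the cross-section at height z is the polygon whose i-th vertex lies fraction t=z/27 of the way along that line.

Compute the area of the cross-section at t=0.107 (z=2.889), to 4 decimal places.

Area at t=0.107: 13.8883

Cross-section at t=0.107: each vertex is (1-t)·p0[i] + t·p1[i].
  v1: (1-0.107)·(1.05,3.41) + 0.107·(2.96,4.7) = (1.2544,3.5480)
  v2: (1-0.107)·(-2.21,-0.38) + 0.107·(-1.11,0.28) = (-2.0923,-0.3094)
  v3: (1-0.107)·(1.97,-4.12) + 0.107·(2.79,-1.37) = (2.0577,-3.8258)
Shoelace sum Σ(x_i·y_{i+1} − x_{i+1}·y_i):
  i=1: 1.2544·-0.3094 − -2.0923·3.5480 = +7.0355 (running +7.0355)
  i=2: -2.0923·-3.8258 − 2.0577·-0.3094 = +8.6412 (running +15.6767)
  i=3: 2.0577·3.5480 − 1.2544·-3.8258 = +12.0998 (running +27.7765)
Area = |Σ|/2 = |27.7765|/2 = 13.8883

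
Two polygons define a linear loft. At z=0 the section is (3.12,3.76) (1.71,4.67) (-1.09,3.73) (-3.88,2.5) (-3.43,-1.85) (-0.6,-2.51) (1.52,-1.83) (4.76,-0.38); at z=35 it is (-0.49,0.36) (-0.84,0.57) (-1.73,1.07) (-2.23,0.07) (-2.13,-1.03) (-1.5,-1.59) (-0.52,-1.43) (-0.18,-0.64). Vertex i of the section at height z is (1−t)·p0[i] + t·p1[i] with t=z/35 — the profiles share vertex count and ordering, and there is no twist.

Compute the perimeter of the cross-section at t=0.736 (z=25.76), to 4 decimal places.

Cross-section at t=0.736: each vertex is (1-t)·p0[i] + t·p1[i].
  v1: (1-0.736)·(3.12,3.76) + 0.736·(-0.49,0.36) = (0.4630,1.2576)
  v2: (1-0.736)·(1.71,4.67) + 0.736·(-0.84,0.57) = (-0.1668,1.6524)
  v3: (1-0.736)·(-1.09,3.73) + 0.736·(-1.73,1.07) = (-1.5610,1.7722)
  v4: (1-0.736)·(-3.88,2.5) + 0.736·(-2.23,0.07) = (-2.6656,0.7115)
  v5: (1-0.736)·(-3.43,-1.85) + 0.736·(-2.13,-1.03) = (-2.4732,-1.2465)
  v6: (1-0.736)·(-0.6,-2.51) + 0.736·(-1.5,-1.59) = (-1.2624,-1.8329)
  v7: (1-0.736)·(1.52,-1.83) + 0.736·(-0.52,-1.43) = (0.0186,-1.5356)
  v8: (1-0.736)·(4.76,-0.38) + 0.736·(-0.18,-0.64) = (1.1242,-0.5714)
Perimeter = Σ |v_{i+1} − v_i|:
  edge 1→2: √(-0.6298² + 0.3948²) = 0.7433 (running 0.7433)
  edge 2→3: √(-1.3942² + 0.1198²) = 1.3994 (running 2.1427)
  edge 3→4: √(-1.1046² + -1.0607²) = 1.5314 (running 3.6741)
  edge 4→5: √(0.1924² + -1.9580²) = 1.9674 (running 5.6416)
  edge 5→6: √(1.2108² + -0.5864²) = 1.3453 (running 6.9869)
  edge 6→7: √(1.2810² + 0.2973²) = 1.3150 (running 8.3019)
  edge 7→8: √(1.1056² + 0.9642²) = 1.4670 (running 9.7689)
  edge 8→1: √(-0.6611² + 1.8290²) = 1.9448 (running 11.7137)
Perimeter = 11.7137

Perimeter at t=0.736: 11.7137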